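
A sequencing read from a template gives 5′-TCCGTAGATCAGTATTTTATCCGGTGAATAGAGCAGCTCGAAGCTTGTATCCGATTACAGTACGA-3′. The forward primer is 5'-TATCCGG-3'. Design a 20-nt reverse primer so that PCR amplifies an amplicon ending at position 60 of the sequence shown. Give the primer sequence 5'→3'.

The forward primer binds at positions 18–24; the product's 3' end on the top strand is position 60.
The reverse primer anneals to the top strand over positions 41–60, i.e. to AAGCTTGTATCCGATTACAG.
Its sequence written 5'→3' is the reverse complement: CTGTAATCGGATACAAGCTT.

5'-CTGTAATCGGATACAAGCTT-3'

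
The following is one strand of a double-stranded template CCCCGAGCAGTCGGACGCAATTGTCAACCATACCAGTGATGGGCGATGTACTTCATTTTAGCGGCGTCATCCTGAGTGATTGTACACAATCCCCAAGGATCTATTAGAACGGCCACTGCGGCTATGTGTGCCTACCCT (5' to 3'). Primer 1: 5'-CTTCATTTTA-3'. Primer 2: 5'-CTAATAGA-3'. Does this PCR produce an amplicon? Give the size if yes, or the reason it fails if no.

Yes — a 57 bp product.

Primer 1 (CTTCATTTTA) matches the top strand at positions 51–60; it acts as a forward primer.
Primer 2's reverse complement is TCTATTAG, matching the top strand at positions 100–107; it acts as a reverse primer.
The 3' ends face each other across positions 51–107, giving a 57 bp product.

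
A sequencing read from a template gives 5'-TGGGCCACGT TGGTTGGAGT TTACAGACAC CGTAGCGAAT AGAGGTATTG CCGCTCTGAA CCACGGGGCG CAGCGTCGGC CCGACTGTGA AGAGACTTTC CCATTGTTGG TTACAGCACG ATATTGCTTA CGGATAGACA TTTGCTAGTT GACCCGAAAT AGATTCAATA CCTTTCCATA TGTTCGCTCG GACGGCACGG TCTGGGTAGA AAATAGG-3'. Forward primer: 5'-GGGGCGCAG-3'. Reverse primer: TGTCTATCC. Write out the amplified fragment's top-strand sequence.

5'-GGGGCGCAGCGTCGGCCCGACTGTGAAGAGACTTTCCCATTGTTGGTTACAGCACGATATTGCTTACGGATAGACA-3'

Forward primer GGGGCGCAG is found on the top strand at positions 65–73.
Taking the reverse complement of TGTCTATCC gives GGATAGACA, found at positions 132–140 on the template; the primer anneals here to the top strand with its 3' end pointing upstream.
The product is the template from position 65 through 140 (76 bp).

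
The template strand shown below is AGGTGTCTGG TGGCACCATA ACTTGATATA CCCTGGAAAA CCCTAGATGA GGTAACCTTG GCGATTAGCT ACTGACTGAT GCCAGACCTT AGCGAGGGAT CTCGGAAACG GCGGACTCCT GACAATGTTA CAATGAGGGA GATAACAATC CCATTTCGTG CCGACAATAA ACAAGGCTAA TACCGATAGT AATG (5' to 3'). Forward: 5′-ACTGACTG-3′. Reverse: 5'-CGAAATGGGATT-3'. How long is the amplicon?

88 bp

Forward primer ACTGACTG is found on the top strand at positions 71–78.
Reverse complement of the reverse primer: AATCCCATTTCG. This occurs on the top strand at positions 147–158.
The product runs from position 71 to position 158, so its length is 158 − 71 + 1 = 88 bp.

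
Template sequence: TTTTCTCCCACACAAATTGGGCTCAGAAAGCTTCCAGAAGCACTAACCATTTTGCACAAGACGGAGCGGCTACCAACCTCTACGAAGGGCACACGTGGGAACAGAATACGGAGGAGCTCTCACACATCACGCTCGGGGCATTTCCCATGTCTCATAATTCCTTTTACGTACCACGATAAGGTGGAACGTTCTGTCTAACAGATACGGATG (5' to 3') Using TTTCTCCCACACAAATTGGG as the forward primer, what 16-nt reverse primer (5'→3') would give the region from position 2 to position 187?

The product's 3' end on the top strand is position 187.
The reverse primer anneals to the top strand over positions 172–187, i.e. to CACGATAAGGTGGAAC.
Its sequence written 5'→3' is the reverse complement: GTTCCACCTTATCGTG.

5'-GTTCCACCTTATCGTG-3'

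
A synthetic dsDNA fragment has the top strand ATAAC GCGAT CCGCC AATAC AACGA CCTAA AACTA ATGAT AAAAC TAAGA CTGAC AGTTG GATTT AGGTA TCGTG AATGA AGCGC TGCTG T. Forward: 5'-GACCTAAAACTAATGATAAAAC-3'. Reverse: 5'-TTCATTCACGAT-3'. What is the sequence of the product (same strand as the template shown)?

The forward primer matches the template at positions 24–45.
Reverse complement of the reverse primer: ATCGTGAATGAA. This occurs on the top strand at positions 70–81.
The product is the template from position 24 through 81 (58 bp).

5'-GACCTAAAACTAATGATAAAACTAAGACTGACAGTTGGATTTAGGTATCGTGAATGAA-3'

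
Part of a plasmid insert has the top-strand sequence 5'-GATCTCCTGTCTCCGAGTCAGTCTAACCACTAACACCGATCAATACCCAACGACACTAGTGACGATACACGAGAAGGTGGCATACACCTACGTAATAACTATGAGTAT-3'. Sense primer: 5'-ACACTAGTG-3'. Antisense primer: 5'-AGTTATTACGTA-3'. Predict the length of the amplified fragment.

48 bp

Forward primer ACACTAGTG is found on the top strand at positions 53–61.
The reverse primer's reverse complement is TACGTAATAACT, which matches the template at positions 89–100.
Product length = (reverse-primer end) − (forward-primer start) + 1 = 100 − 53 + 1 = 48 bp.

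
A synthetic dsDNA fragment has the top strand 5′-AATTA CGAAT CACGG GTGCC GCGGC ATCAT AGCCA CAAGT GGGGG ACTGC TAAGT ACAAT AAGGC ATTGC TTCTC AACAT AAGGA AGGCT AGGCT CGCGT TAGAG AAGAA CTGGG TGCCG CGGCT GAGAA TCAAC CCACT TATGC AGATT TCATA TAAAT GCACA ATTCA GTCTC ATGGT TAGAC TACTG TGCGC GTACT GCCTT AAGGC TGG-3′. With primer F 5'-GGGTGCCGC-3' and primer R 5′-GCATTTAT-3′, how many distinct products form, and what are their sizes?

The forward primer GGGTGCCGC matches the top strand at positions 14–22, 113–121.
The reverse primer's reverse complement is ATAAATGC, matching at positions 155–162.
Each forward site pairs with the reverse site to give a product ending at position 162: sizes 149, 50 bp.

Two products: 149 bp, 50 bp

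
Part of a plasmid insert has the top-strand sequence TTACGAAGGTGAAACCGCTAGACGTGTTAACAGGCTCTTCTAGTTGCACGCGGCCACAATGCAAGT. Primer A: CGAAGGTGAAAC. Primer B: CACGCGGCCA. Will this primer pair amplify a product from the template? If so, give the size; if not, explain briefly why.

Primer A (CGAAGGTGAAAC) matches the top strand at positions 4–15 (3' end points downstream).
Primer B (CACGCGGCCA) also matches the top strand directly, at positions 47–56 — its reverse complement TGGCCGCGTG is not present.
Both primers anneal to the bottom strand with 3' ends pointing the same way, so neither can prime synthesis back toward the other.

No product — both primers anneal to the same strand and extend in the same direction.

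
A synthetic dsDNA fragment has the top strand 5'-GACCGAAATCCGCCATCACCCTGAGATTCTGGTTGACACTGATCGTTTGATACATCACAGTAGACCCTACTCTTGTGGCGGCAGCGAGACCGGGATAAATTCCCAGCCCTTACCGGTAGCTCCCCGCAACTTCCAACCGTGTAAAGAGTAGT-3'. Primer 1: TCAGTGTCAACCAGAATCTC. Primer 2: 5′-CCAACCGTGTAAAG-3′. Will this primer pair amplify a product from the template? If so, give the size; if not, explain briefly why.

Primer 1 (TCAGTGTCAACCAGAATCTC) has reverse complement GAGATTCTGGTTGACACTGA, which matches the top strand at positions 23–42; primer 1 anneals to the top strand there with its 3' end pointing upstream toward position 23.
Primer 2 (CCAACCGTGTAAAG) matches the top strand directly at positions 133–146; it anneals to the bottom strand with its 3' end pointing downstream toward position 146.
The 3' ends diverge (primer 1 extends toward position 1, primer 2 toward position 152), so the primers never converge on a shared product.

No product — the primers' 3' ends point away from each other.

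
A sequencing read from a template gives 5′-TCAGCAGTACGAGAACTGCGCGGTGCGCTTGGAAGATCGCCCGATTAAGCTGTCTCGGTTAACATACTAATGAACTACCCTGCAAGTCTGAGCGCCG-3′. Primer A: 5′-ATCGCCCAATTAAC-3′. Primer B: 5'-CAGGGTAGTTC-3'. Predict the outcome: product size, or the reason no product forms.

Primer A (ATCGCCCAATTAAC) does not match the top strand, and its reverse complement GTTAATTGGGCGAT does not match either.
With no annealing site for primer A, no amplification occurs.

No product — primer A has no binding site in the template.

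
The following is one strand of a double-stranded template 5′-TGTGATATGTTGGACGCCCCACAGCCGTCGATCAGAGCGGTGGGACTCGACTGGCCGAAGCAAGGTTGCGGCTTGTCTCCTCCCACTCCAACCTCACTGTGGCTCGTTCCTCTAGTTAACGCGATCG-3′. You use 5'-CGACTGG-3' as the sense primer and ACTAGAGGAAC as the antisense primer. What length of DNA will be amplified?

Scanning the template, CGACTGG occurs at positions 48–54; this primer anneals to the bottom strand there with its 3' end pointing downstream.
Reverse complement of the reverse primer: GTTCCTCTAGT. This occurs on the top strand at positions 106–116.
The product runs from position 48 to position 116, so its length is 116 − 48 + 1 = 69 bp.

69 bp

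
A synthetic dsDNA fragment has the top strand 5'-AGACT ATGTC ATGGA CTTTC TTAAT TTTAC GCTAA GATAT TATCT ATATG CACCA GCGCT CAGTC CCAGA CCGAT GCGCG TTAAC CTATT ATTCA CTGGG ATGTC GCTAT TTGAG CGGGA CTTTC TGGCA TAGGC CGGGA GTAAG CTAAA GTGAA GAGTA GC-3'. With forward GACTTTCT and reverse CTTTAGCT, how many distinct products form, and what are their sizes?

The forward primer GACTTTCT matches the top strand at positions 14–21, 119–126.
The reverse primer's reverse complement is AGCTAAAG, matching at positions 144–151.
Each forward site pairs with the reverse site to give a product ending at position 151: sizes 138, 33 bp.

Two products: 138 bp, 33 bp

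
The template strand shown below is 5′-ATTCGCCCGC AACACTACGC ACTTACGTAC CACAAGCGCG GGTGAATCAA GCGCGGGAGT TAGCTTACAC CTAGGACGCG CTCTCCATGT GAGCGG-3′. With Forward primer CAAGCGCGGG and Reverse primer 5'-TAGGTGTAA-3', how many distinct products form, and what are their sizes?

Two products: 41 bp, 26 bp

The forward primer CAAGCGCGGG matches the top strand at positions 33–42, 48–57.
The reverse primer's reverse complement is TTACACCTA, matching at positions 65–73.
Each forward site pairs with the reverse site to give a product ending at position 73: sizes 41, 26 bp.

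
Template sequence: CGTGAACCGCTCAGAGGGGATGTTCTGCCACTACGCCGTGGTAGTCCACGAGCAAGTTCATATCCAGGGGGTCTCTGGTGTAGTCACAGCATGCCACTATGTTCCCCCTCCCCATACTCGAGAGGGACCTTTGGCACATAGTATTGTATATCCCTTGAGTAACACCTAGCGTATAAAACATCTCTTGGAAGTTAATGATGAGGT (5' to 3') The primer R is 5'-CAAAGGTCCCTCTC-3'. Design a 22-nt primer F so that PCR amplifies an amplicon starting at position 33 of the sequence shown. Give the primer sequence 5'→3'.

The reverse primer's reverse complement GAGAGGGACCTTTG matches the template at positions 120–133; the product starts at position 33.
The forward primer is identical to the top strand over positions 33–54: ACGCCGTGGTAGTCCACGAGCA.

5'-ACGCCGTGGTAGTCCACGAGCA-3'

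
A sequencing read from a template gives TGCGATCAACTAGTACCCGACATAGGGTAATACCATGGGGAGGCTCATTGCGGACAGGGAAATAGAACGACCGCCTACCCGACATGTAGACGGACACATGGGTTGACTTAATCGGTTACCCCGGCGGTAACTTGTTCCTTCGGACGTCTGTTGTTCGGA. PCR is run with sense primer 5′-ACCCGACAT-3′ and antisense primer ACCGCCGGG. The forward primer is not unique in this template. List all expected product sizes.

114 bp, 52 bp

The forward primer ACCCGACAT matches the top strand at positions 15–23, 77–85.
The reverse primer's reverse complement is CCCGGCGGT, matching at positions 120–128.
Each forward site pairs with the reverse site to give a product ending at position 128: sizes 114, 52 bp.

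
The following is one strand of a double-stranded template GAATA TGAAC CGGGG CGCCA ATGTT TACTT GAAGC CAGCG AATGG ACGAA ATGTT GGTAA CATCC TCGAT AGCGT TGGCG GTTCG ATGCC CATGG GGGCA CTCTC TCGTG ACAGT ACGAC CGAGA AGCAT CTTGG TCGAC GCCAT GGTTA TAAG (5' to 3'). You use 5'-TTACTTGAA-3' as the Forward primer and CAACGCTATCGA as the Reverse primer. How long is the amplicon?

The forward primer matches the template at positions 25–33.
The reverse primer's reverse complement is TCGATAGCGTTG, which matches the template at positions 66–77.
Product length = (reverse-primer end) − (forward-primer start) + 1 = 77 − 25 + 1 = 53 bp.

53 bp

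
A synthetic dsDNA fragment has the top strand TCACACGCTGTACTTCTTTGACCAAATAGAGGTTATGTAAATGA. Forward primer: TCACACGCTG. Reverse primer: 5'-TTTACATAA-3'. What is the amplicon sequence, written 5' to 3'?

5'-TCACACGCTGTACTTCTTTGACCAAATAGAGGTTATGTAAA-3'

Forward primer TCACACGCTG is found on the top strand at positions 1–10.
The reverse primer's reverse complement is TTATGTAAA, which matches the template at positions 33–41.
The product is the template from position 1 through 41 (41 bp).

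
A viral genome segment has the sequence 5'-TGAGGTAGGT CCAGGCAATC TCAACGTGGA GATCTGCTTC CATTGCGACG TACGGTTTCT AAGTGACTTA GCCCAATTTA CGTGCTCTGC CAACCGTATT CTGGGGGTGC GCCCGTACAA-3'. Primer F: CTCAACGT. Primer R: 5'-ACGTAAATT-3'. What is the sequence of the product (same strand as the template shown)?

5'-CTCAACGTGGAGATCTGCTTCCATTGCGACGTACGGTTTCTAAGTGACTTAGCCCAATTTACGT-3'

Forward primer CTCAACGT is found on the top strand at positions 20–27.
Reverse complement of the reverse primer: AATTTACGT. This occurs on the top strand at positions 75–83.
The product is the template from position 20 through 83 (64 bp).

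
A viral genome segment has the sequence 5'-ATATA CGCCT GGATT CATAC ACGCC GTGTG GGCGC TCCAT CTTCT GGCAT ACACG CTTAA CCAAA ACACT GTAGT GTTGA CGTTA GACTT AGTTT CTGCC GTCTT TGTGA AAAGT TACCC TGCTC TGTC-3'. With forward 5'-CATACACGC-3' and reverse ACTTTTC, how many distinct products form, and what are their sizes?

Two products: 100 bp, 68 bp

The forward primer CATACACGC matches the top strand at positions 16–24, 48–56.
The reverse primer's reverse complement is GAAAAGT, matching at positions 109–115.
Each forward site pairs with the reverse site to give a product ending at position 115: sizes 100, 68 bp.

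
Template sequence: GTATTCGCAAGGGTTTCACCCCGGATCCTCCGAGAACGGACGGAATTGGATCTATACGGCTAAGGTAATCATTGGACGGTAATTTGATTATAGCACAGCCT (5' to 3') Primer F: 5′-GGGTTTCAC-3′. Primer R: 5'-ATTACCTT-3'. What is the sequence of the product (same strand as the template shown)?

5'-GGGTTTCACCCCGGATCCTCCGAGAACGGACGGAATTGGATCTATACGGCTAAGGTAAT-3'

Scanning the template, GGGTTTCAC occurs at positions 11–19; this primer anneals to the bottom strand there with its 3' end pointing downstream.
The reverse primer's reverse complement is AAGGTAAT, which matches the template at positions 62–69.
The product is the template from position 11 through 69 (59 bp).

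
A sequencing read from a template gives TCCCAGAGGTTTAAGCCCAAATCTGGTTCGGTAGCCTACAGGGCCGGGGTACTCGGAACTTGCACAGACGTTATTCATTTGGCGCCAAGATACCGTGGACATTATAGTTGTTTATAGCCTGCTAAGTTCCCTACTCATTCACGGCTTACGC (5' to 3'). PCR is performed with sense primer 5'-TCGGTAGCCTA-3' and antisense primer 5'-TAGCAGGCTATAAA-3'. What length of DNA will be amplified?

The forward primer matches the template at positions 28–38.
Reverse complement of the reverse primer: TTTATAGCCTGCTA. This occurs on the top strand at positions 111–124.
Amplicon spans positions 28–124: 97 bp.

97 bp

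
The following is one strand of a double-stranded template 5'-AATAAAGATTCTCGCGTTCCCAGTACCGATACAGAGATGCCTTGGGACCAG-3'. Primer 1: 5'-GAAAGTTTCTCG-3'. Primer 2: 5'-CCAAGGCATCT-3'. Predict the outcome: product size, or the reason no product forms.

Primer 1 (GAAAGTTTCTCG) does not match the top strand, and its reverse complement CGAGAAACTTTC does not match either.
With no annealing site for primer 1, no amplification occurs.

No product — primer 1 has no binding site in the template.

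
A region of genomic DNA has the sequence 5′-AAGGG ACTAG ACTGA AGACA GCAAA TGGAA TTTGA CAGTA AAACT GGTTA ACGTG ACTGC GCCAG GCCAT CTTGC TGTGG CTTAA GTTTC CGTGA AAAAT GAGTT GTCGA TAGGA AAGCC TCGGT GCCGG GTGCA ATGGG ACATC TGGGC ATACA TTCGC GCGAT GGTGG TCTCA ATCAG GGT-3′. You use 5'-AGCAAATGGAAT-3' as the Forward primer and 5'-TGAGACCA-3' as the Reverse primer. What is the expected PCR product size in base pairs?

The forward primer matches the template at positions 20–31.
The reverse primer's reverse complement is TGGTCTCA, which matches the template at positions 168–175.
Product length = (reverse-primer end) − (forward-primer start) + 1 = 175 − 20 + 1 = 156 bp.

156 bp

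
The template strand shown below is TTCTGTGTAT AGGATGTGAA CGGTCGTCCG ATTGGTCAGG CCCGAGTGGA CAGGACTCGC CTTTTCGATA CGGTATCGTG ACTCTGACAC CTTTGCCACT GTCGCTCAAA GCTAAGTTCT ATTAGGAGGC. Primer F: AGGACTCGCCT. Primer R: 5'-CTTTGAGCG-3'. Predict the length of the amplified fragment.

Forward primer AGGACTCGCCT is found on the top strand at positions 52–62.
The reverse primer's reverse complement is CGCTCAAAG, which matches the template at positions 103–111.
Amplicon spans positions 52–111: 60 bp.

60 bp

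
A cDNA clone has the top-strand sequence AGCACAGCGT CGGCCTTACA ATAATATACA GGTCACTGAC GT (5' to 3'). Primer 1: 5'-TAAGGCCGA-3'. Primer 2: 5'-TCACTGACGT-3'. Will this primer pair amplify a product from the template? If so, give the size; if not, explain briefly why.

No product — the primers' 3' ends point away from each other.

Primer 1 (TAAGGCCGA) has reverse complement TCGGCCTTA, which matches the top strand at positions 10–18; primer 1 anneals to the top strand there with its 3' end pointing upstream toward position 10.
Primer 2 (TCACTGACGT) matches the top strand directly at positions 33–42; it anneals to the bottom strand with its 3' end pointing downstream toward position 42.
The 3' ends diverge (primer 1 extends toward position 1, primer 2 toward position 42), so the primers never converge on a shared product.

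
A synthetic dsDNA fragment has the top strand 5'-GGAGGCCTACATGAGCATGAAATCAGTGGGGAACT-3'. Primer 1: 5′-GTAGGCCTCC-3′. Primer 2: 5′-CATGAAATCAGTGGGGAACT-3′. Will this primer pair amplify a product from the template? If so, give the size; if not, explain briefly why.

No product — the primers' 3' ends point away from each other.

Primer 1 (GTAGGCCTCC) has reverse complement GGAGGCCTAC, which matches the top strand at positions 1–10; primer 1 anneals to the top strand there with its 3' end pointing upstream toward position 1.
Primer 2 (CATGAAATCAGTGGGGAACT) matches the top strand directly at positions 16–35; it anneals to the bottom strand with its 3' end pointing downstream toward position 35.
The 3' ends diverge (primer 1 extends toward position 1, primer 2 toward position 35), so the primers never converge on a shared product.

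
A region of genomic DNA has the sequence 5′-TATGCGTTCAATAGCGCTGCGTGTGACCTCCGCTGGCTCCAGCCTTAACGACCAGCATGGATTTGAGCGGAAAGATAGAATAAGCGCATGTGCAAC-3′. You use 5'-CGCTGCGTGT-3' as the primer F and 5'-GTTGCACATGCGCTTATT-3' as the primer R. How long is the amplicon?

82 bp

Scanning the template, CGCTGCGTGT occurs at positions 15–24; this primer anneals to the bottom strand there with its 3' end pointing downstream.
Taking the reverse complement of GTTGCACATGCGCTTATT gives AATAAGCGCATGTGCAAC, found at positions 79–96 on the template; the primer anneals here to the top strand with its 3' end pointing upstream.
Product length = (reverse-primer end) − (forward-primer start) + 1 = 96 − 15 + 1 = 82 bp.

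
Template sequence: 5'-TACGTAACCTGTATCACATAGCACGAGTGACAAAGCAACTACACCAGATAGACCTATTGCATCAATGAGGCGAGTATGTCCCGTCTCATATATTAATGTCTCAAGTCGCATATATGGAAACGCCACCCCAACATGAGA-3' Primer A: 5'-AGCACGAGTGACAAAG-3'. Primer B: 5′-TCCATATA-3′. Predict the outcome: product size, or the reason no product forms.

Yes — a 99 bp product.

Primer A (AGCACGAGTGACAAAG) matches the top strand at positions 20–35; it acts as a forward primer.
Primer B's reverse complement is TATATGGA, matching the top strand at positions 111–118; it acts as a reverse primer.
The 3' ends face each other across positions 20–118, giving a 99 bp product.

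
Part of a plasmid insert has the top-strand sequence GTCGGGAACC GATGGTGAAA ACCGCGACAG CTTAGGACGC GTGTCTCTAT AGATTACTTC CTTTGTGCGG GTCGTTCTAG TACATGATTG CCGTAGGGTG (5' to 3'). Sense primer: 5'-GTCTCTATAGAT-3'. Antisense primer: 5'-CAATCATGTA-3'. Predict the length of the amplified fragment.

Scanning the template, GTCTCTATAGAT occurs at positions 43–54; this primer anneals to the bottom strand there with its 3' end pointing downstream.
The reverse primer's reverse complement is TACATGATTG, which matches the template at positions 81–90.
Product length = (reverse-primer end) − (forward-primer start) + 1 = 90 − 43 + 1 = 48 bp.

48 bp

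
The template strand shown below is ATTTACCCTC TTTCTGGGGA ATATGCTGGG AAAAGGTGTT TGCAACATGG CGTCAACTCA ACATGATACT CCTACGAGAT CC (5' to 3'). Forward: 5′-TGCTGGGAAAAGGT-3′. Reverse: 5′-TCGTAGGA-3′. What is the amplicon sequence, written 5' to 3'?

5'-TGCTGGGAAAAGGTGTTTGCAACATGGCGTCAACTCAACATGATACTCCTACGA-3'

Scanning the template, TGCTGGGAAAAGGT occurs at positions 24–37; this primer anneals to the bottom strand there with its 3' end pointing downstream.
Reverse complement of the reverse primer: TCCTACGA. This occurs on the top strand at positions 70–77.
The product is the template from position 24 through 77 (54 bp).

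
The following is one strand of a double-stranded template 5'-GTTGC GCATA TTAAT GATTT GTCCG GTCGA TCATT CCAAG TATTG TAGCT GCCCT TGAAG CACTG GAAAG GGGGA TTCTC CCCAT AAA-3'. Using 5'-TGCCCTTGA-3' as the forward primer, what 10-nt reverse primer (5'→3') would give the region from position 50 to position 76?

The product's 3' end on the top strand is position 76.
The reverse primer anneals to the top strand over positions 67–76, i.e. to AAAGGGGGAT.
Its sequence written 5'→3' is the reverse complement: ATCCCCCTTT.

5'-ATCCCCCTTT-3'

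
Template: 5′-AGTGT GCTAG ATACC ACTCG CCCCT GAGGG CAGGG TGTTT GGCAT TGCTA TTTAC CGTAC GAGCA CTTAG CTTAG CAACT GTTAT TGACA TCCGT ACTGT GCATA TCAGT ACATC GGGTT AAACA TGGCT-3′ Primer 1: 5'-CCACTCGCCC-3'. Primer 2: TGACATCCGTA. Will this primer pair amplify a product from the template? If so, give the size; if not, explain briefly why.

Primer 1 (CCACTCGCCC) matches the top strand at positions 14–23 (3' end points downstream).
Primer 2 (TGACATCCGTA) also matches the top strand directly, at positions 86–96 — its reverse complement TACGGATGTCA is not present.
Both primers anneal to the bottom strand with 3' ends pointing the same way, so neither can prime synthesis back toward the other.

No product — both primers anneal to the same strand and extend in the same direction.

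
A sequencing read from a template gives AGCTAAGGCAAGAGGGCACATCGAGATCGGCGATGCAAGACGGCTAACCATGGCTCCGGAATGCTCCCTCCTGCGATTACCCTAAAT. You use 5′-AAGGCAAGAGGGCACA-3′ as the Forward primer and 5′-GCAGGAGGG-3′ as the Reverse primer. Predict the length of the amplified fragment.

70 bp

Scanning the template, AAGGCAAGAGGGCACA occurs at positions 5–20; this primer anneals to the bottom strand there with its 3' end pointing downstream.
Reverse complement of the reverse primer: CCCTCCTGC. This occurs on the top strand at positions 66–74.
Amplicon spans positions 5–74: 70 bp.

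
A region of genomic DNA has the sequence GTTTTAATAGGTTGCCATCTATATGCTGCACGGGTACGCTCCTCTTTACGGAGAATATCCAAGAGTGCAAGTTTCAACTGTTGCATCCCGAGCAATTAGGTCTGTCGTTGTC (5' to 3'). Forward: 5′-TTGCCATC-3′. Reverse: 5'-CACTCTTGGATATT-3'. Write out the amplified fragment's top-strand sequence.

5'-TTGCCATCTATATGCTGCACGGGTACGCTCCTCTTTACGGAGAATATCCAAGAGTG-3'

Forward primer TTGCCATC is found on the top strand at positions 12–19.
The reverse primer's reverse complement is AATATCCAAGAGTG, which matches the template at positions 54–67.
The product is the template from position 12 through 67 (56 bp).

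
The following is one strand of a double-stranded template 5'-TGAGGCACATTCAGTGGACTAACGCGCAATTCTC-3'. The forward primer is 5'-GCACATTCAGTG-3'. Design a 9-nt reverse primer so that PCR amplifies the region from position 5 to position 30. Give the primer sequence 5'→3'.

5'-ATTGCGCGT-3'

The product's 3' end on the top strand is position 30.
The reverse primer anneals to the top strand over positions 22–30, i.e. to ACGCGCAAT.
Its sequence written 5'→3' is the reverse complement: ATTGCGCGT.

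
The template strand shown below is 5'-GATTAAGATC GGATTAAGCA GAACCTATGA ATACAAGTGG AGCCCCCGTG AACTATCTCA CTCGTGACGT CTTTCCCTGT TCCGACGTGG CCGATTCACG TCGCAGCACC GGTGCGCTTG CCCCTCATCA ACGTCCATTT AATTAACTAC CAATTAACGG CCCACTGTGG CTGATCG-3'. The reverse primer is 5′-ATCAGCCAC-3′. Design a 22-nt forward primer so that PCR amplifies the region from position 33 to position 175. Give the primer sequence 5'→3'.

The reverse primer's reverse complement GTGGCTGAT matches the template at positions 167–175; the product starts at position 33.
The forward primer is identical to the top strand over positions 33–54: ACAAGTGGAGCCCCCGTGAACT.

5'-ACAAGTGGAGCCCCCGTGAACT-3'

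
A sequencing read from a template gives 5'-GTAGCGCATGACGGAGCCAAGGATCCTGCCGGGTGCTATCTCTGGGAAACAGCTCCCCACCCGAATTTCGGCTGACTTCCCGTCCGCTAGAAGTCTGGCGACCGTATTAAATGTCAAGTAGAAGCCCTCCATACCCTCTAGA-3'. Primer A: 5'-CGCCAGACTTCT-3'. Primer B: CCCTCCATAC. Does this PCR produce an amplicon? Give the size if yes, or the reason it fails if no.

No product — the primers' 3' ends point away from each other.

Primer A (CGCCAGACTTCT) has reverse complement AGAAGTCTGGCG, which matches the top strand at positions 89–100; primer A anneals to the top strand there with its 3' end pointing upstream toward position 89.
Primer B (CCCTCCATAC) matches the top strand directly at positions 125–134; it anneals to the bottom strand with its 3' end pointing downstream toward position 134.
The 3' ends diverge (primer A extends toward position 1, primer B toward position 142), so the primers never converge on a shared product.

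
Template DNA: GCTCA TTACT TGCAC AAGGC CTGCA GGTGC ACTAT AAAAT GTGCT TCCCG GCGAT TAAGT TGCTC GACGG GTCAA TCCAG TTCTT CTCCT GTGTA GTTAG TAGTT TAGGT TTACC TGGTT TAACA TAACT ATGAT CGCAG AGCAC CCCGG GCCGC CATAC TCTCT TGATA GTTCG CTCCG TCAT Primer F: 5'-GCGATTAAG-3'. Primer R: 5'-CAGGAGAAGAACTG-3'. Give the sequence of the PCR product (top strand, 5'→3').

The forward primer matches the template at positions 51–59.
Reverse complement of the reverse primer: CAGTTCTTCTCCTG. This occurs on the top strand at positions 78–91.
The product is the template from position 51 through 91 (41 bp).

5'-GCGATTAAGTTGCTCGACGGGTCAATCCAGTTCTTCTCCTG-3'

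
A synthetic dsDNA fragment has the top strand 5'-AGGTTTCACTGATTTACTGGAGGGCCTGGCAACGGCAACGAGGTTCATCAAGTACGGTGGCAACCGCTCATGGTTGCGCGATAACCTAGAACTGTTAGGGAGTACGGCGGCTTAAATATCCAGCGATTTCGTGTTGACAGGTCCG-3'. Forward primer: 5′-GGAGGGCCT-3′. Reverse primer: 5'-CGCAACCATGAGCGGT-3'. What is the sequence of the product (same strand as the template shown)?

5'-GGAGGGCCTGGCAACGGCAACGAGGTTCATCAAGTACGGTGGCAACCGCTCATGGTTGCG-3'

Scanning the template, GGAGGGCCT occurs at positions 19–27; this primer anneals to the bottom strand there with its 3' end pointing downstream.
Taking the reverse complement of CGCAACCATGAGCGGT gives ACCGCTCATGGTTGCG, found at positions 63–78 on the template; the primer anneals here to the top strand with its 3' end pointing upstream.
The product is the template from position 19 through 78 (60 bp).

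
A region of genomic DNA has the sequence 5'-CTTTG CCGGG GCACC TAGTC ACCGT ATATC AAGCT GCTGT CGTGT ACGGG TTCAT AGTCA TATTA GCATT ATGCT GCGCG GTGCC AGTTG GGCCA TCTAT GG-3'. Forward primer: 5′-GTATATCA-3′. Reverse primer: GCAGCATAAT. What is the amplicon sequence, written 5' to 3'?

5'-GTATATCAAGCTGCTGTCGTGTACGGGTTCATAGTCATATTAGCATTATGCTGC-3'

Forward primer GTATATCA is found on the top strand at positions 24–31.
The reverse primer's reverse complement is ATTATGCTGC, which matches the template at positions 68–77.
The product is the template from position 24 through 77 (54 bp).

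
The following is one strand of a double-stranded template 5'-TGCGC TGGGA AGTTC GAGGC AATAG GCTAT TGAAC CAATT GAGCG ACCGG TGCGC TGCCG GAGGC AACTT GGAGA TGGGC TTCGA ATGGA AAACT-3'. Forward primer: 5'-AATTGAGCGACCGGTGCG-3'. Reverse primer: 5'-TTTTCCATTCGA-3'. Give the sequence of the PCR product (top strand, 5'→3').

5'-AATTGAGCGACCGGTGCGCTGCCGGAGGCAACTTGGAGATGGGCTTCGAATGGAAAA-3'

The forward primer matches the template at positions 37–54.
Taking the reverse complement of TTTTCCATTCGA gives TCGAATGGAAAA, found at positions 82–93 on the template; the primer anneals here to the top strand with its 3' end pointing upstream.
The product is the template from position 37 through 93 (57 bp).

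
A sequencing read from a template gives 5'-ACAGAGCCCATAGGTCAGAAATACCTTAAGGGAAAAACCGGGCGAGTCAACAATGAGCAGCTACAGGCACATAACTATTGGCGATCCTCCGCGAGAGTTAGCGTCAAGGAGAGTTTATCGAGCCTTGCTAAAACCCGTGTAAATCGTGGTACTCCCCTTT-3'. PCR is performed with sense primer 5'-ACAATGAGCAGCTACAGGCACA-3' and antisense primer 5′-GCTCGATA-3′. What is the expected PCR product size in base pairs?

Scanning the template, ACAATGAGCAGCTACAGGCACA occurs at positions 50–71; this primer anneals to the bottom strand there with its 3' end pointing downstream.
Reverse complement of the reverse primer: TATCGAGC. This occurs on the top strand at positions 116–123.
The product runs from position 50 to position 123, so its length is 123 − 50 + 1 = 74 bp.

74 bp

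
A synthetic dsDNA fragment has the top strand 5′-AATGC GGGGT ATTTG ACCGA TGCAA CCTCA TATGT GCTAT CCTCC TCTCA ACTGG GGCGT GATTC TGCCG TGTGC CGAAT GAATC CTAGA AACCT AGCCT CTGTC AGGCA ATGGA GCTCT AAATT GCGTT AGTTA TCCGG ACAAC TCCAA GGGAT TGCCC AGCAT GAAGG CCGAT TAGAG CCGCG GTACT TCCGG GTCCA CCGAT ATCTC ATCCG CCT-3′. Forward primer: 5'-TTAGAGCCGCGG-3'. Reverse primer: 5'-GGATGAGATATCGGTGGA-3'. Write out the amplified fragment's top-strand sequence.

Forward primer TTAGAGCCGCGG is found on the top strand at positions 175–186.
Reverse complement of the reverse primer: TCCACCGATATCTCATCC. This occurs on the top strand at positions 197–214.
The product is the template from position 175 through 214 (40 bp).

5'-TTAGAGCCGCGGTACTTCCGGGTCCACCGATATCTCATCC-3'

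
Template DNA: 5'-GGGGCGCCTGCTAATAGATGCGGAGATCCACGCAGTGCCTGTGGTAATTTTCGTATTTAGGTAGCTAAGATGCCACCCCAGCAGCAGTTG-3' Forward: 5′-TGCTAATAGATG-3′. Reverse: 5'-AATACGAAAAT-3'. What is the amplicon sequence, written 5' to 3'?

5'-TGCTAATAGATGCGGAGATCCACGCAGTGCCTGTGGTAATTTTCGTATT-3'

The forward primer matches the template at positions 9–20.
The reverse primer's reverse complement is ATTTTCGTATT, which matches the template at positions 47–57.
The product is the template from position 9 through 57 (49 bp).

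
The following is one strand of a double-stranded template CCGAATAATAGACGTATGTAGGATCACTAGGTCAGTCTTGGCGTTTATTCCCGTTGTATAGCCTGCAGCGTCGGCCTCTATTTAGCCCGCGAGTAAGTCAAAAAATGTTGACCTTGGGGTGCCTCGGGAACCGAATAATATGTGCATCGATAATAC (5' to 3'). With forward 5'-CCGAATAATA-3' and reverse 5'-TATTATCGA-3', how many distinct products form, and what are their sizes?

The forward primer CCGAATAATA matches the top strand at positions 1–10, 131–140.
The reverse primer's reverse complement is TCGATAATA, matching at positions 147–155.
Each forward site pairs with the reverse site to give a product ending at position 155: sizes 155, 25 bp.

Two products: 155 bp, 25 bp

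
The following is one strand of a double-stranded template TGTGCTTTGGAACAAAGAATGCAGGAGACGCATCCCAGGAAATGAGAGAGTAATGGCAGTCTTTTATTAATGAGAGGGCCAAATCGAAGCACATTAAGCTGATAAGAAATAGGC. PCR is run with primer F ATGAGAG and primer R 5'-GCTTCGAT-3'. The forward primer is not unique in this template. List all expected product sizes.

The forward primer ATGAGAG matches the top strand at positions 42–48, 70–76.
The reverse primer's reverse complement is ATCGAAGC, matching at positions 83–90.
Each forward site pairs with the reverse site to give a product ending at position 90: sizes 49, 21 bp.

49 bp, 21 bp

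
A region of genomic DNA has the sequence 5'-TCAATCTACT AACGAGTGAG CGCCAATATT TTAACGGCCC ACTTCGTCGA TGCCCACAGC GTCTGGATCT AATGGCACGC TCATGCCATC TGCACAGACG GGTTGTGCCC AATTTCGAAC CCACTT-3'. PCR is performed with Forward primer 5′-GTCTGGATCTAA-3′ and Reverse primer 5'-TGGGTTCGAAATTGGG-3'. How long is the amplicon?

63 bp

Forward primer GTCTGGATCTAA is found on the top strand at positions 61–72.
Reverse complement of the reverse primer: CCCAATTTCGAACCCA. This occurs on the top strand at positions 108–123.
The product runs from position 61 to position 123, so its length is 123 − 61 + 1 = 63 bp.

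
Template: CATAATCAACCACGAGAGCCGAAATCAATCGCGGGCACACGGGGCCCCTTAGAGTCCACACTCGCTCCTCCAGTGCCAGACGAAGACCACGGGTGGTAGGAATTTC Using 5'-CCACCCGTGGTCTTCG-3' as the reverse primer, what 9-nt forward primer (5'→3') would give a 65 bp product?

The reverse primer's reverse complement CGAAGACCACGGGTGG matches the template at positions 81–96, so the product ends at position 96.
A 65 bp product then starts at position 96 − 65 + 1 = 32.
The forward primer is identical to the top strand there: CGGGCACAC.

5'-CGGGCACAC-3'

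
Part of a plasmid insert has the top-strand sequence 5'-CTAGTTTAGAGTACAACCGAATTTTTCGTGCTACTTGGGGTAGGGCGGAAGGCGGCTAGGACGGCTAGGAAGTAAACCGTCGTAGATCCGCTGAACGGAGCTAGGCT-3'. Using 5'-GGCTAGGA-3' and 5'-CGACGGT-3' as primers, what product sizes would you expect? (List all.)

The forward primer GGCTAGGA matches the top strand at positions 54–61, 63–70.
The reverse primer's reverse complement is ACCGTCG, matching at positions 76–82.
Each forward site pairs with the reverse site to give a product ending at position 82: sizes 29, 20 bp.

29 bp, 20 bp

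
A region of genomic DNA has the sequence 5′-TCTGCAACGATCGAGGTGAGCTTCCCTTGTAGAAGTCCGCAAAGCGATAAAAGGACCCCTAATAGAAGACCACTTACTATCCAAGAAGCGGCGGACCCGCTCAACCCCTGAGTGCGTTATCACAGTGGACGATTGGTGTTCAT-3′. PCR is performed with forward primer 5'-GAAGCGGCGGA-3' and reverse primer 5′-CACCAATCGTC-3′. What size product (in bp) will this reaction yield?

The forward primer matches the template at positions 85–95.
Reverse complement of the reverse primer: GACGATTGGTG. This occurs on the top strand at positions 128–138.
Product length = (reverse-primer end) − (forward-primer start) + 1 = 138 − 85 + 1 = 54 bp.

54 bp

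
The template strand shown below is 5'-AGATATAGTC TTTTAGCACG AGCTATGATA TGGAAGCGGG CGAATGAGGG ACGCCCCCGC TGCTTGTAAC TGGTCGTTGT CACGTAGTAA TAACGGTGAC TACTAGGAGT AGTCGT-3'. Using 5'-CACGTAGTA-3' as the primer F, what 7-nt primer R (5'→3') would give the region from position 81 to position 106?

5'-CTAGTAG-3'

The product's 3' end on the top strand is position 106.
The reverse primer anneals to the top strand over positions 100–106, i.e. to CTACTAG.
Its sequence written 5'→3' is the reverse complement: CTAGTAG.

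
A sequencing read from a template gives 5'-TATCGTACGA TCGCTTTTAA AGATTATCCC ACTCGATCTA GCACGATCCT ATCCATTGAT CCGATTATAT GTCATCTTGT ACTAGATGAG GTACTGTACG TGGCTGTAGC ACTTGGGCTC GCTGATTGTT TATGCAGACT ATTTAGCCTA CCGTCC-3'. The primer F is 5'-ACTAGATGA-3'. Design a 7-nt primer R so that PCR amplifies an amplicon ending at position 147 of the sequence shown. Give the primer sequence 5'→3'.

5'-GCTAAAT-3'

The forward primer binds at positions 81–89; the product's 3' end on the top strand is position 147.
The reverse primer anneals to the top strand over positions 141–147, i.e. to ATTTAGC.
Its sequence written 5'→3' is the reverse complement: GCTAAAT.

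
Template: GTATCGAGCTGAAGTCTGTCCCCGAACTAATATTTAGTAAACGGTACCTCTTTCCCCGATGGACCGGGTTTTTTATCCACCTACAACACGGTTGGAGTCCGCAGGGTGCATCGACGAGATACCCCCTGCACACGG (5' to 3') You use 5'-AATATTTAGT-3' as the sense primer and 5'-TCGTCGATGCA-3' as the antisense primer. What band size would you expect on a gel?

Forward primer AATATTTAGT is found on the top strand at positions 29–38.
Reverse complement of the reverse primer: TGCATCGACGA. This occurs on the top strand at positions 107–117.
Amplicon spans positions 29–117: 89 bp.

89 bp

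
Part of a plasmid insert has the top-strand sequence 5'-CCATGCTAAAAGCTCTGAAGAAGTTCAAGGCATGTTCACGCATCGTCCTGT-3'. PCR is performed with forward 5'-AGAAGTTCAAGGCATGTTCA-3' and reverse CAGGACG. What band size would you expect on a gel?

The forward primer matches the template at positions 19–38.
Taking the reverse complement of CAGGACG gives CGTCCTG, found at positions 44–50 on the template; the primer anneals here to the top strand with its 3' end pointing upstream.
The product runs from position 19 to position 50, so its length is 50 − 19 + 1 = 32 bp.

32 bp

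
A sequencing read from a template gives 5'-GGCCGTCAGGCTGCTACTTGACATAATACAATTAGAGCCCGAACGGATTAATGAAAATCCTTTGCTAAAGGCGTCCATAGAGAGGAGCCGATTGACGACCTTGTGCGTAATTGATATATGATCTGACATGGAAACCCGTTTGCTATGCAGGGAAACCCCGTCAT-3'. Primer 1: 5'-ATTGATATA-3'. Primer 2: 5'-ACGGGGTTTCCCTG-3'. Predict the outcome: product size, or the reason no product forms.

Primer 1 (ATTGATATA) matches the top strand at positions 110–118; it acts as a forward primer.
Primer 2's reverse complement is CAGGGAAACCCCGT, matching the top strand at positions 148–161; it acts as a reverse primer.
The 3' ends face each other across positions 110–161, giving a 52 bp product.

Yes — a 52 bp product.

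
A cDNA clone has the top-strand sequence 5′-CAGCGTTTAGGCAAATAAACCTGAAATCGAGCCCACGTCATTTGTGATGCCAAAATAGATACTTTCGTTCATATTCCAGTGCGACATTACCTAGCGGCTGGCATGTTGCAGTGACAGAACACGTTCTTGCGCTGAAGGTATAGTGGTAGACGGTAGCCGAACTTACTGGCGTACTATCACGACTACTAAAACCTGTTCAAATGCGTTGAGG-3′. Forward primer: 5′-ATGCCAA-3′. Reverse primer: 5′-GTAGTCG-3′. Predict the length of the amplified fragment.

140 bp

Scanning the template, ATGCCAA occurs at positions 47–53; this primer anneals to the bottom strand there with its 3' end pointing downstream.
Taking the reverse complement of GTAGTCG gives CGACTAC, found at positions 180–186 on the template; the primer anneals here to the top strand with its 3' end pointing upstream.
Product length = (reverse-primer end) − (forward-primer start) + 1 = 186 − 47 + 1 = 140 bp.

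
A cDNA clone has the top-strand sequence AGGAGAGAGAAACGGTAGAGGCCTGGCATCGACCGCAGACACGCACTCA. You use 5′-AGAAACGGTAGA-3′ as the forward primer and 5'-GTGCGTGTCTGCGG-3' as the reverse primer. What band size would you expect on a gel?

Scanning the template, AGAAACGGTAGA occurs at positions 8–19; this primer anneals to the bottom strand there with its 3' end pointing downstream.
Reverse complement of the reverse primer: CCGCAGACACGCAC. This occurs on the top strand at positions 33–46.
Product length = (reverse-primer end) − (forward-primer start) + 1 = 46 − 8 + 1 = 39 bp.

39 bp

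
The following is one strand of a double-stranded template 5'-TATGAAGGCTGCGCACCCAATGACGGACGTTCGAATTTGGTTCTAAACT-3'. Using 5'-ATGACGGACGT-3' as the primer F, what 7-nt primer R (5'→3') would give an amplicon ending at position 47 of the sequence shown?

5'-TTTAGAA-3'

The forward primer binds at positions 20–30; the product's 3' end on the top strand is position 47.
The reverse primer anneals to the top strand over positions 41–47, i.e. to TTCTAAA.
Its sequence written 5'→3' is the reverse complement: TTTAGAA.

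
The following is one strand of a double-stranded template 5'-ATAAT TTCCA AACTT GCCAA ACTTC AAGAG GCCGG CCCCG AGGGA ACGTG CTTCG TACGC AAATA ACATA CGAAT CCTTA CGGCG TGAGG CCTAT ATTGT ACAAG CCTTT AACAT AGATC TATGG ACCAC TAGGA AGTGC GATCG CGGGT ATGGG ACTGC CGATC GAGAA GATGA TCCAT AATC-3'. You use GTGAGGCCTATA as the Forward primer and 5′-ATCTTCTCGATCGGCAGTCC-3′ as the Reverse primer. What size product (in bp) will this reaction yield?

Scanning the template, GTGAGGCCTATA occurs at positions 85–96; this primer anneals to the bottom strand there with its 3' end pointing downstream.
Reverse complement of the reverse primer: GGACTGCCGATCGAGAAGAT. This occurs on the top strand at positions 154–173.
Product length = (reverse-primer end) − (forward-primer start) + 1 = 173 − 85 + 1 = 89 bp.

89 bp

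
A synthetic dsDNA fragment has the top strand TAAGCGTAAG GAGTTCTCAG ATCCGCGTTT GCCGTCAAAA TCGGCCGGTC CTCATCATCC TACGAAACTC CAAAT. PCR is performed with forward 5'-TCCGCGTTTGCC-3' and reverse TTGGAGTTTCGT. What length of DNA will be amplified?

Scanning the template, TCCGCGTTTGCC occurs at positions 22–33; this primer anneals to the bottom strand there with its 3' end pointing downstream.
The reverse primer's reverse complement is ACGAAACTCCAA, which matches the template at positions 62–73.
Amplicon spans positions 22–73: 52 bp.

52 bp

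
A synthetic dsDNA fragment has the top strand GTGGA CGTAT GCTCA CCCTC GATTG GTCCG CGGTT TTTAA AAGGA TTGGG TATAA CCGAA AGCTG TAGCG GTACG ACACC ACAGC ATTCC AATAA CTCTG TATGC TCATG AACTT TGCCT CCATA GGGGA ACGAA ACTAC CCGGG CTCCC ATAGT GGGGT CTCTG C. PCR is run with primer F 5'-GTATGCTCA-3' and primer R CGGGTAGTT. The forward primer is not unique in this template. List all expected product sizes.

137 bp, 44 bp

The forward primer GTATGCTCA matches the top strand at positions 7–15, 100–108.
The reverse primer's reverse complement is AACTACCCG, matching at positions 135–143.
Each forward site pairs with the reverse site to give a product ending at position 143: sizes 137, 44 bp.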